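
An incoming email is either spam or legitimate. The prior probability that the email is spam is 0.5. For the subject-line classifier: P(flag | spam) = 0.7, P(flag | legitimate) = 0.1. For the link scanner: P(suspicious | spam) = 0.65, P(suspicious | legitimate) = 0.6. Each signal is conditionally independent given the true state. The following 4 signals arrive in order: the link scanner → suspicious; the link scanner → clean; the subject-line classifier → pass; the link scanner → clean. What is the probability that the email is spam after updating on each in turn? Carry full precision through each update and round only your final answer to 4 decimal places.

Apply Bayes' rule sequentially, carrying P(spam) forward.
After the link scanner='suspicious': P(spam) = 0.65·0.5000 / (0.65·0.5000 + 0.6·0.5000) ≈ 0.5200
After the link scanner='clean': P(spam) = 0.35·0.5200 / (0.35·0.5200 + 0.4·0.4800) ≈ 0.4866
After the subject-line classifier='pass': P(spam) = 0.3·0.4866 / (0.3·0.4866 + 0.9·0.5134) ≈ 0.2401
After the link scanner='clean': P(spam) = 0.35·0.2401 / (0.35·0.2401 + 0.4·0.7599) ≈ 0.2166

0.2166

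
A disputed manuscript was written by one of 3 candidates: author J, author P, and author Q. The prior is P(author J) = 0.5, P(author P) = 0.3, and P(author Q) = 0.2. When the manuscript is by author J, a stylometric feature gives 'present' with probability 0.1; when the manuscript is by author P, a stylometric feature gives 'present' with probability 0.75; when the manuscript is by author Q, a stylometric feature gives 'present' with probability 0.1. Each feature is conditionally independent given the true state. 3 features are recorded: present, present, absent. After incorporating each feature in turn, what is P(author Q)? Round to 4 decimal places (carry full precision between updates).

0.0371

Each posterior becomes the prior for the next update.
After 'present': normaliser = 0.1·0.5000 + 0.75·0.3000 + 0.1·0.2000; P(author J) ≈ 0.1695, P(author P) ≈ 0.7627, P(author Q) ≈ 0.0678
After 'present': normaliser = 0.1·0.1695 + 0.75·0.7627 + 0.1·0.0678; P(author J) ≈ 0.0284, P(author P) ≈ 0.9602, P(author Q) ≈ 0.0114
After 'absent': normaliser = 0.9·0.0284 + 0.25·0.9602 + 0.9·0.0114; P(author J) ≈ 0.0928, P(author P) ≈ 0.8701, P(author Q) ≈ 0.0371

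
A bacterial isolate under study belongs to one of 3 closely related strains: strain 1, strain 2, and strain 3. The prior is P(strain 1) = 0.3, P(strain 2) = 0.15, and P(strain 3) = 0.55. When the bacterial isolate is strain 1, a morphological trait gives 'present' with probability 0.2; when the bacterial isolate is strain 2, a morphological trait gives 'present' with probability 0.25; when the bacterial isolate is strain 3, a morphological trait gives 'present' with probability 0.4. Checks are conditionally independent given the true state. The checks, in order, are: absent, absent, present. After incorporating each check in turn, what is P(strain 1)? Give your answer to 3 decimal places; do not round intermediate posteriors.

After 'absent': normaliser = 0.8·0.3000 + 0.75·0.1500 + 0.6·0.5500; P(strain 1) ≈ 0.3516, P(strain 2) ≈ 0.1648, P(strain 3) ≈ 0.4835
After 'absent': normaliser = 0.8·0.3516 + 0.75·0.1648 + 0.6·0.4835; P(strain 1) ≈ 0.4047, P(strain 2) ≈ 0.1779, P(strain 3) ≈ 0.4174
After 'present': normaliser = 0.2·0.4047 + 0.25·0.1779 + 0.4·0.4174; P(strain 1) ≈ 0.2769, P(strain 2) ≈ 0.1521, P(strain 3) ≈ 0.5710

0.277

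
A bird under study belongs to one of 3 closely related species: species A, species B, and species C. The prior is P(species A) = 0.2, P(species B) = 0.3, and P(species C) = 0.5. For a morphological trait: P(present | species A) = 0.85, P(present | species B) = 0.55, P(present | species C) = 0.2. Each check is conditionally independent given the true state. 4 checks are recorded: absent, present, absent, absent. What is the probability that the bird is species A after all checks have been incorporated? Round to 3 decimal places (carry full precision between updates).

Apply Bayes' rule sequentially, carrying P(species A) forward.
After 'absent': normaliser = 0.15·0.2000 + 0.45·0.3000 + 0.8·0.5000; P(species A) ≈ 0.0531, P(species B) ≈ 0.2389, P(species C) ≈ 0.7080
After 'present': normaliser = 0.85·0.0531 + 0.55·0.2389 + 0.2·0.7080; P(species A) ≈ 0.1419, P(species B) ≈ 0.4131, P(species C) ≈ 0.4451
After 'absent': normaliser = 0.15·0.1419 + 0.45·0.4131 + 0.8·0.4451; P(species A) ≈ 0.0378, P(species B) ≈ 0.3300, P(species C) ≈ 0.6322
After 'absent': normaliser = 0.15·0.0378 + 0.45·0.3300 + 0.8·0.6322; P(species A) ≈ 0.0086, P(species B) ≈ 0.2251, P(species C) ≈ 0.7664

0.009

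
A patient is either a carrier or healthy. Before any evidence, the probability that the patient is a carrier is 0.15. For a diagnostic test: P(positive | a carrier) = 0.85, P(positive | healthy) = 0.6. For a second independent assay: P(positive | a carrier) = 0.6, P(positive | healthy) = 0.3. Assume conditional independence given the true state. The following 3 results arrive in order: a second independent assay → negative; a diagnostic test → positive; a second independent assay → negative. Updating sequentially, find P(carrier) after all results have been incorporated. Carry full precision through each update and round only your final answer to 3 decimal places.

Each posterior becomes the prior for the next update.
After a second independent assay='negative': P(carrier) = 0.4·0.1500 / (0.4·0.1500 + 0.7·0.8500) ≈ 0.0916
After a diagnostic test='positive': P(carrier) = 0.85·0.0916 / (0.85·0.0916 + 0.6·0.9084) ≈ 0.1250
After a second independent assay='negative': P(carrier) = 0.4·0.1250 / (0.4·0.1250 + 0.7·0.8750) ≈ 0.0755

0.075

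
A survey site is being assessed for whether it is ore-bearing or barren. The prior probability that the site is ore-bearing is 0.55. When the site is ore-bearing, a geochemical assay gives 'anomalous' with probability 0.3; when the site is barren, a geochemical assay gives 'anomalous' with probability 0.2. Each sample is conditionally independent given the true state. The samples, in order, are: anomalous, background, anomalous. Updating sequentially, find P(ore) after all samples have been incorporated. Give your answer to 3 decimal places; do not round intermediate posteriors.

0.706

After 'anomalous': P(ore) = 0.3·0.5500 / (0.3·0.5500 + 0.2·0.4500) ≈ 0.6471
After 'background': P(ore) = 0.7·0.6471 / (0.7·0.6471 + 0.8·0.3529) ≈ 0.6160
After 'anomalous': P(ore) = 0.3·0.6160 / (0.3·0.6160 + 0.2·0.3840) ≈ 0.7064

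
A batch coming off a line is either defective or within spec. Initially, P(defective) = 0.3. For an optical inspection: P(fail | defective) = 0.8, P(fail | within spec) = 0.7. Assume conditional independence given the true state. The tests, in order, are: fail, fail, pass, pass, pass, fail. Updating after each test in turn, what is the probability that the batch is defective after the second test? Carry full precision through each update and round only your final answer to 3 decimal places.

After 'fail': P(defective) = 0.8·0.3000 / (0.8·0.3000 + 0.7·0.7000) ≈ 0.3288
After 'fail': P(defective) = 0.8·0.3288 / (0.8·0.3288 + 0.7·0.6712) ≈ 0.3589

0.359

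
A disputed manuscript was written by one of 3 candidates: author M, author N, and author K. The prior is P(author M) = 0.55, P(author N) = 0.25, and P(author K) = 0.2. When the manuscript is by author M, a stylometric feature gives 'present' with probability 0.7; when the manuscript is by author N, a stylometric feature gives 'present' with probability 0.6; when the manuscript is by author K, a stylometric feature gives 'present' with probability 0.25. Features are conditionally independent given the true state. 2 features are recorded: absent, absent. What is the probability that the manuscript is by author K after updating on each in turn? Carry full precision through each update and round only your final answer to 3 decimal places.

Apply Bayes' rule sequentially, carrying P(author K) forward.
After 'absent': normaliser = 0.3·0.5500 + 0.4·0.2500 + 0.75·0.2000; P(author M) ≈ 0.3976, P(author N) ≈ 0.2410, P(author K) ≈ 0.3614
After 'absent': normaliser = 0.3·0.3976 + 0.4·0.2410 + 0.75·0.3614; P(author M) ≈ 0.2450, P(author N) ≈ 0.1980, P(author K) ≈ 0.5569

0.557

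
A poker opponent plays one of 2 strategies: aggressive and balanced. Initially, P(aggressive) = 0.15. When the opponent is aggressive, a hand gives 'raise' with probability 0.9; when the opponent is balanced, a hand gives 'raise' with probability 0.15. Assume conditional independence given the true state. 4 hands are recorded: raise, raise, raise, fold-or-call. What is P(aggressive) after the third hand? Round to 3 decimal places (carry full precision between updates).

Apply Bayes' rule sequentially, carrying P(aggressive) forward.
After 'raise': P(aggressive) = 0.9·0.1500 / (0.9·0.1500 + 0.15·0.8500) ≈ 0.5143
After 'raise': P(aggressive) = 0.9·0.5143 / (0.9·0.5143 + 0.15·0.4857) ≈ 0.8640
After 'raise': P(aggressive) = 0.9·0.8640 / (0.9·0.8640 + 0.15·0.1360) ≈ 0.9744

0.974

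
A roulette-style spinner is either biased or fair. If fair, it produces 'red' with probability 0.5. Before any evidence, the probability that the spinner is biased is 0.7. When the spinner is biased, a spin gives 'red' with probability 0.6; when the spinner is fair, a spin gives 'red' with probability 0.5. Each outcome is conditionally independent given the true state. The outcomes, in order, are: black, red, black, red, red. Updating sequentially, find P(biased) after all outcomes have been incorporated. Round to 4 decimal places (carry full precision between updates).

After 'black': P(biased) = 0.4·0.7000 / (0.4·0.7000 + 0.5·0.3000) ≈ 0.6512
After 'red': P(biased) = 0.6·0.6512 / (0.6·0.6512 + 0.5·0.3488) ≈ 0.6914
After 'black': P(biased) = 0.4·0.6914 / (0.4·0.6914 + 0.5·0.3086) ≈ 0.6418
After 'red': P(biased) = 0.6·0.6418 / (0.6·0.6418 + 0.5·0.3582) ≈ 0.6826
After 'red': P(biased) = 0.6·0.6826 / (0.6·0.6826 + 0.5·0.3174) ≈ 0.7207

0.7207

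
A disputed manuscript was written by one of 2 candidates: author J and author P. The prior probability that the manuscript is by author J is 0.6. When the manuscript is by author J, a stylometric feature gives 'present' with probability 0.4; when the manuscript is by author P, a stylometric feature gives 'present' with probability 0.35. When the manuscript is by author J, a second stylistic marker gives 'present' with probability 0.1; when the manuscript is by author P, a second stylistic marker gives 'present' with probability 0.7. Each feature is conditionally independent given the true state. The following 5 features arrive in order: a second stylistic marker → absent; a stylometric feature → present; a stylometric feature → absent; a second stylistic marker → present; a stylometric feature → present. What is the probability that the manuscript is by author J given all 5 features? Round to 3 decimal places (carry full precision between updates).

0.437

After a second stylistic marker='absent': P(author J) = 0.9·0.6000 / (0.9·0.6000 + 0.3·0.4000) ≈ 0.8182
After a stylometric feature='present': P(author J) = 0.4·0.8182 / (0.4·0.8182 + 0.35·0.1818) ≈ 0.8372
After a stylometric feature='absent': P(author J) = 0.6·0.8372 / (0.6·0.8372 + 0.65·0.1628) ≈ 0.8260
After a second stylistic marker='present': P(author J) = 0.1·0.8260 / (0.1·0.8260 + 0.7·0.1740) ≈ 0.4041
After a stylometric feature='present': P(author J) = 0.4·0.4041 / (0.4·0.4041 + 0.35·0.5959) ≈ 0.4366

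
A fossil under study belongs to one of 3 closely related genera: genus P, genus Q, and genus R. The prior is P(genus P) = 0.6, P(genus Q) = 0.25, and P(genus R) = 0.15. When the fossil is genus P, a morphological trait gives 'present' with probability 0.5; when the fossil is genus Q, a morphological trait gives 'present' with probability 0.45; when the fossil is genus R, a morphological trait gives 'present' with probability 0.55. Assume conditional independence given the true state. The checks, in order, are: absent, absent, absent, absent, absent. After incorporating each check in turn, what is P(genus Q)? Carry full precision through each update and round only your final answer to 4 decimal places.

After 'absent': normaliser = 0.5·0.6000 + 0.55·0.2500 + 0.45·0.1500; P(genus P) ≈ 0.5941, P(genus Q) ≈ 0.2723, P(genus R) ≈ 0.1337
After 'absent': normaliser = 0.5·0.5941 + 0.55·0.2723 + 0.45·0.1337; P(genus P) ≈ 0.5859, P(genus Q) ≈ 0.2954, P(genus R) ≈ 0.1187
After 'absent': normaliser = 0.5·0.5859 + 0.55·0.2954 + 0.45·0.1187; P(genus P) ≈ 0.5758, P(genus Q) ≈ 0.3193, P(genus R) ≈ 0.1049
After 'absent': normaliser = 0.5·0.5758 + 0.55·0.3193 + 0.45·0.1049; P(genus P) ≈ 0.5637, P(genus Q) ≈ 0.3439, P(genus R) ≈ 0.0925
After 'absent': normaliser = 0.5·0.5637 + 0.55·0.3439 + 0.45·0.0925; P(genus P) ≈ 0.5499, P(genus Q) ≈ 0.3690, P(genus R) ≈ 0.0812

0.3690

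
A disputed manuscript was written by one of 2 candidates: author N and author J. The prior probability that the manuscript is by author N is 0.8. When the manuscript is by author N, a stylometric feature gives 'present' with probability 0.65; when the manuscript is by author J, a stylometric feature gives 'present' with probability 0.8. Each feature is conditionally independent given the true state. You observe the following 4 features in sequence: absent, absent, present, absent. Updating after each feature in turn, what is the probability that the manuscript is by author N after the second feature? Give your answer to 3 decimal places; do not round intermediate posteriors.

0.925

After 'absent': P(author N) = 0.35·0.8000 / (0.35·0.8000 + 0.2·0.2000) ≈ 0.8750
After 'absent': P(author N) = 0.35·0.8750 / (0.35·0.8750 + 0.2·0.1250) ≈ 0.9245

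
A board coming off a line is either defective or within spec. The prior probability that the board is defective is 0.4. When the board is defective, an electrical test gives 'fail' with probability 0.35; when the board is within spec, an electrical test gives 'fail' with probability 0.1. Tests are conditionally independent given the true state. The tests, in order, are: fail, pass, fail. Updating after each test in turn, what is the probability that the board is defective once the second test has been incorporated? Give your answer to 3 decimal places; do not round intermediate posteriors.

After 'fail': P(defective) = 0.35·0.4000 / (0.35·0.4000 + 0.1·0.6000) ≈ 0.7000
After 'pass': P(defective) = 0.65·0.7000 / (0.65·0.7000 + 0.9·0.3000) ≈ 0.6276

0.628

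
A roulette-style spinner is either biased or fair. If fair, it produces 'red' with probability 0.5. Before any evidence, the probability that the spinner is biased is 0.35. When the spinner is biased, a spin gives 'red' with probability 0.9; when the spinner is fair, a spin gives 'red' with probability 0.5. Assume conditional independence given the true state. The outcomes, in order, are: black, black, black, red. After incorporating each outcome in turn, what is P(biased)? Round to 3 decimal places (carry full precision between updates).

0.008

After 'black': P(biased) = 0.1·0.3500 / (0.1·0.3500 + 0.5·0.6500) ≈ 0.0972
After 'black': P(biased) = 0.1·0.0972 / (0.1·0.0972 + 0.5·0.9028) ≈ 0.0211
After 'black': P(biased) = 0.1·0.0211 / (0.1·0.0211 + 0.5·0.9789) ≈ 0.0043
After 'red': P(biased) = 0.9·0.0043 / (0.9·0.0043 + 0.5·0.9957) ≈ 0.0077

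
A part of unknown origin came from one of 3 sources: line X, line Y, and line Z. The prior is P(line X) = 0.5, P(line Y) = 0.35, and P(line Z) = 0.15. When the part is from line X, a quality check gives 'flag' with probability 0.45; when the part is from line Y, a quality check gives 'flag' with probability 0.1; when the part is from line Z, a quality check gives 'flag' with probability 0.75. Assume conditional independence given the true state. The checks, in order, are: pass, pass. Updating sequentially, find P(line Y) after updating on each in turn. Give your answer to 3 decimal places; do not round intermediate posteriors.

0.638

After 'pass': normaliser = 0.55·0.5000 + 0.9·0.3500 + 0.25·0.1500; P(line X) ≈ 0.4382, P(line Y) ≈ 0.5020, P(line Z) ≈ 0.0598
After 'pass': normaliser = 0.55·0.4382 + 0.9·0.5020 + 0.25·0.0598; P(line X) ≈ 0.3406, P(line Y) ≈ 0.6383, P(line Z) ≈ 0.0211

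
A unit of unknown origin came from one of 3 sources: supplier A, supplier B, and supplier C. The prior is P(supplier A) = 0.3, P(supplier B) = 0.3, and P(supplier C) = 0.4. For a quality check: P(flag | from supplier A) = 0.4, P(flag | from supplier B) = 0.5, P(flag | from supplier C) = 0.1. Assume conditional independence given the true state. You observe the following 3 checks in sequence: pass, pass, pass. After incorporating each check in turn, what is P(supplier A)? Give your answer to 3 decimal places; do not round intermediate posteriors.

0.165

After 'pass': normaliser = 0.6·0.3000 + 0.5·0.3000 + 0.9·0.4000; P(supplier A) ≈ 0.2609, P(supplier B) ≈ 0.2174, P(supplier C) ≈ 0.5217
After 'pass': normaliser = 0.6·0.2609 + 0.5·0.2174 + 0.9·0.5217; P(supplier A) ≈ 0.2130, P(supplier B) ≈ 0.1479, P(supplier C) ≈ 0.6391
After 'pass': normaliser = 0.6·0.2130 + 0.5·0.1479 + 0.9·0.6391; P(supplier A) ≈ 0.1645, P(supplier B) ≈ 0.0952, P(supplier C) ≈ 0.7403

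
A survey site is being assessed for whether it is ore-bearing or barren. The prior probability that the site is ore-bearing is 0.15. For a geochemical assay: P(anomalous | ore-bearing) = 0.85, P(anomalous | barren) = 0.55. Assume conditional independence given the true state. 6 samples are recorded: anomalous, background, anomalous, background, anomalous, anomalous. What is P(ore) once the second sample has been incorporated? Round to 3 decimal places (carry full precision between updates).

0.083

After 'anomalous': P(ore) = 0.85·0.1500 / (0.85·0.1500 + 0.55·0.8500) ≈ 0.2143
After 'background': P(ore) = 0.15·0.2143 / (0.15·0.2143 + 0.45·0.7857) ≈ 0.0833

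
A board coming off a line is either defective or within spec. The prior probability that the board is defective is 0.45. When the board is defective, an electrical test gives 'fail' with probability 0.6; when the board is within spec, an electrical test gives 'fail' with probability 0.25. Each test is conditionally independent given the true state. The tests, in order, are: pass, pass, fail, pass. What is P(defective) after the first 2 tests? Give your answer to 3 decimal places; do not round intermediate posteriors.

0.189

Each posterior becomes the prior for the next update.
After 'pass': P(defective) = 0.4·0.4500 / (0.4·0.4500 + 0.75·0.5500) ≈ 0.3038
After 'pass': P(defective) = 0.4·0.3038 / (0.4·0.3038 + 0.75·0.6962) ≈ 0.1888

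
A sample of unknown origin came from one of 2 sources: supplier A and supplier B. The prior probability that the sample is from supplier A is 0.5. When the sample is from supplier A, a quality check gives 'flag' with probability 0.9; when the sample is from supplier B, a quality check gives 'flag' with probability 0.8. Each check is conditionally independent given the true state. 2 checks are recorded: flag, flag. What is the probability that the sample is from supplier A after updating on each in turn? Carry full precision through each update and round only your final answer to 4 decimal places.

After 'flag': P(supplier A) = 0.9·0.5000 / (0.9·0.5000 + 0.8·0.5000) ≈ 0.5294
After 'flag': P(supplier A) = 0.9·0.5294 / (0.9·0.5294 + 0.8·0.4706) ≈ 0.5586

0.5586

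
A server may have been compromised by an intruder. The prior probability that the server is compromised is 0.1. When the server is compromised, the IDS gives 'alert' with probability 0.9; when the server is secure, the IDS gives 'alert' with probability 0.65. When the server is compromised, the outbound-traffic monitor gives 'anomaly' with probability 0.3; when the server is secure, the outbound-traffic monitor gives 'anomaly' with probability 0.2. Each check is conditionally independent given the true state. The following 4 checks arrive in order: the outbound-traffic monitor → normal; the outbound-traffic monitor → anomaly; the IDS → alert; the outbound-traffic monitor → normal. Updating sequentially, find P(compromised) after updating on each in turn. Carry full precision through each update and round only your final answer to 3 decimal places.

After the outbound-traffic monitor='normal': P(compromised) = 0.7·0.1000 / (0.7·0.1000 + 0.8·0.9000) ≈ 0.0886
After the outbound-traffic monitor='anomaly': P(compromised) = 0.3·0.0886 / (0.3·0.0886 + 0.2·0.9114) ≈ 0.1273
After the IDS='alert': P(compromised) = 0.9·0.1273 / (0.9·0.1273 + 0.65·0.8727) ≈ 0.1680
After the outbound-traffic monitor='normal': P(compromised) = 0.7·0.1680 / (0.7·0.1680 + 0.8·0.8320) ≈ 0.1502

0.150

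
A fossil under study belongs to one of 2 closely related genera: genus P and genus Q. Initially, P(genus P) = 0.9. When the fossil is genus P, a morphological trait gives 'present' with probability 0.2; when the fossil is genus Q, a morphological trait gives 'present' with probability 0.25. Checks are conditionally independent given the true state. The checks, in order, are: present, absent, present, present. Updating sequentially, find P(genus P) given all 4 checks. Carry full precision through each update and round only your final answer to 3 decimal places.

After 'present': P(genus P) = 0.2·0.9000 / (0.2·0.9000 + 0.25·0.1000) ≈ 0.8780
After 'absent': P(genus P) = 0.8·0.8780 / (0.8·0.8780 + 0.75·0.1220) ≈ 0.8848
After 'present': P(genus P) = 0.2·0.8848 / (0.2·0.8848 + 0.25·0.1152) ≈ 0.8600
After 'present': P(genus P) = 0.2·0.8600 / (0.2·0.8600 + 0.25·0.1400) ≈ 0.8309

0.831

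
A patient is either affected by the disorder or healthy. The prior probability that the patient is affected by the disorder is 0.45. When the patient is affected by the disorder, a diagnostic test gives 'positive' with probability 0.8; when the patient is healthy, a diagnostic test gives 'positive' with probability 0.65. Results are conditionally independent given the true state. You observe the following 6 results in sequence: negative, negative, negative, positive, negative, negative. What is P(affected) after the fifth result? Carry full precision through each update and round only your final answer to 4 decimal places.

0.0970

After 'negative': P(affected) = 0.2·0.4500 / (0.2·0.4500 + 0.35·0.5500) ≈ 0.3186
After 'negative': P(affected) = 0.2·0.3186 / (0.2·0.3186 + 0.35·0.6814) ≈ 0.2108
After 'negative': P(affected) = 0.2·0.2108 / (0.2·0.2108 + 0.35·0.7892) ≈ 0.1324
After 'positive': P(affected) = 0.8·0.1324 / (0.8·0.1324 + 0.65·0.8676) ≈ 0.1582
After 'negative': P(affected) = 0.2·0.1582 / (0.2·0.1582 + 0.35·0.8418) ≈ 0.0970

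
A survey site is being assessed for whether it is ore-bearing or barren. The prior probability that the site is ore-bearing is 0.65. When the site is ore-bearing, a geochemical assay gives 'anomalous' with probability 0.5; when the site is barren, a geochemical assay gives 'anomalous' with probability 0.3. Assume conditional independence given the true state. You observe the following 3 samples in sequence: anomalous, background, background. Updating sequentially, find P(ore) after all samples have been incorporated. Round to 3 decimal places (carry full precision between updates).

After 'anomalous': P(ore) = 0.5·0.6500 / (0.5·0.6500 + 0.3·0.3500) ≈ 0.7558
After 'background': P(ore) = 0.5·0.7558 / (0.5·0.7558 + 0.7·0.2442) ≈ 0.6886
After 'background': P(ore) = 0.5·0.6886 / (0.5·0.6886 + 0.7·0.3114) ≈ 0.6123

0.612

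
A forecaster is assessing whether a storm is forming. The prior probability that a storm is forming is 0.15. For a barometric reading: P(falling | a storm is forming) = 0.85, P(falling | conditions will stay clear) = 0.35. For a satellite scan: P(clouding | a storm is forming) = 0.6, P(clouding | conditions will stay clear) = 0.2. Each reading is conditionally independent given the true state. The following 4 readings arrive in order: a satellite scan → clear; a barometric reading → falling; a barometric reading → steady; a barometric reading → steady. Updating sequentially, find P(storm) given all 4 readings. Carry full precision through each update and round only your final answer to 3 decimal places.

0.011

After a satellite scan='clear': P(storm) = 0.4·0.1500 / (0.4·0.1500 + 0.8·0.8500) ≈ 0.0811
After a barometric reading='falling': P(storm) = 0.85·0.0811 / (0.85·0.0811 + 0.35·0.9189) ≈ 0.1765
After a barometric reading='steady': P(storm) = 0.15·0.1765 / (0.15·0.1765 + 0.65·0.8235) ≈ 0.0471
After a barometric reading='steady': P(storm) = 0.15·0.0471 / (0.15·0.0471 + 0.65·0.9529) ≈ 0.0113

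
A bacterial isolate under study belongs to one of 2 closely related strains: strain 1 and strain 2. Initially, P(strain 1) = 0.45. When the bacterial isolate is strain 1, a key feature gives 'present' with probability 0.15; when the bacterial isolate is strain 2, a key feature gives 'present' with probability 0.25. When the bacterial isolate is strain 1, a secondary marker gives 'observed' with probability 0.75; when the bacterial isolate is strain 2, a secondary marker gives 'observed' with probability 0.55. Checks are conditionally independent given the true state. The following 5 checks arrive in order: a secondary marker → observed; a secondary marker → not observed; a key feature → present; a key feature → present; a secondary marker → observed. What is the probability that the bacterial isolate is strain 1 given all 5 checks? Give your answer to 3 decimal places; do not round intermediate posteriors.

0.233

After a secondary marker='observed': P(strain 1) = 0.75·0.4500 / (0.75·0.4500 + 0.55·0.5500) ≈ 0.5273
After a secondary marker='not observed': P(strain 1) = 0.25·0.5273 / (0.25·0.5273 + 0.45·0.4727) ≈ 0.3827
After a key feature='present': P(strain 1) = 0.15·0.3827 / (0.15·0.3827 + 0.25·0.6173) ≈ 0.2711
After a key feature='present': P(strain 1) = 0.15·0.2711 / (0.15·0.2711 + 0.25·0.7289) ≈ 0.1824
After a secondary marker='observed': P(strain 1) = 0.75·0.1824 / (0.75·0.1824 + 0.55·0.8176) ≈ 0.2333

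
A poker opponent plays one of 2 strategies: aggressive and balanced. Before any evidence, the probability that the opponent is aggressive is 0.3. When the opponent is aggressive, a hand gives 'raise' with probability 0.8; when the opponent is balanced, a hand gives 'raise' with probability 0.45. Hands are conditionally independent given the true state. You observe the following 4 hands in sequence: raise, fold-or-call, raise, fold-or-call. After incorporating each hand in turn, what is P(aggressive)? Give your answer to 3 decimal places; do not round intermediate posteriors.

0.152

After 'raise': P(aggressive) = 0.8·0.3000 / (0.8·0.3000 + 0.45·0.7000) ≈ 0.4324
After 'fold-or-call': P(aggressive) = 0.2·0.4324 / (0.2·0.4324 + 0.55·0.5676) ≈ 0.2169
After 'raise': P(aggressive) = 0.8·0.2169 / (0.8·0.2169 + 0.45·0.7831) ≈ 0.3300
After 'fold-or-call': P(aggressive) = 0.2·0.3300 / (0.2·0.3300 + 0.55·0.6700) ≈ 0.1519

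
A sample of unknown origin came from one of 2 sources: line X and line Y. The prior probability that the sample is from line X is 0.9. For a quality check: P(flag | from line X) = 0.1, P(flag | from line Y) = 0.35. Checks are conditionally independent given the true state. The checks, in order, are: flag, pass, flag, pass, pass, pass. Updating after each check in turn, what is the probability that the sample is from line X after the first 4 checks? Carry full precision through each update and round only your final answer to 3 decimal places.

After 'flag': P(line X) = 0.1·0.9000 / (0.1·0.9000 + 0.35·0.1000) ≈ 0.7200
After 'pass': P(line X) = 0.9·0.7200 / (0.9·0.7200 + 0.65·0.2800) ≈ 0.7807
After 'flag': P(line X) = 0.1·0.7807 / (0.1·0.7807 + 0.35·0.2193) ≈ 0.5043
After 'pass': P(line X) = 0.9·0.5043 / (0.9·0.5043 + 0.65·0.4957) ≈ 0.5848

0.585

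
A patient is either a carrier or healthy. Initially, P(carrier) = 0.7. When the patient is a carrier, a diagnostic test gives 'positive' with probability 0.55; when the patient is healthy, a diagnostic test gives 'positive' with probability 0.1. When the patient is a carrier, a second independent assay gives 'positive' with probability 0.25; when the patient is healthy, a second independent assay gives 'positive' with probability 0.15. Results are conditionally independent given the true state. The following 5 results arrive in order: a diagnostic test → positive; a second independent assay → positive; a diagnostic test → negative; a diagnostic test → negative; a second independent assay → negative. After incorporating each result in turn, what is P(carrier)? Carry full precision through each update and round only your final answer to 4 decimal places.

Each posterior becomes the prior for the next update.
After a diagnostic test='positive': P(carrier) = 0.55·0.7000 / (0.55·0.7000 + 0.1·0.3000) ≈ 0.9277
After a second independent assay='positive': P(carrier) = 0.25·0.9277 / (0.25·0.9277 + 0.15·0.0723) ≈ 0.9553
After a diagnostic test='negative': P(carrier) = 0.45·0.9553 / (0.45·0.9553 + 0.9·0.0447) ≈ 0.9145
After a diagnostic test='negative': P(carrier) = 0.45·0.9145 / (0.45·0.9145 + 0.9·0.0855) ≈ 0.8425
After a second independent assay='negative': P(carrier) = 0.75·0.8425 / (0.75·0.8425 + 0.85·0.1575) ≈ 0.8251

0.8251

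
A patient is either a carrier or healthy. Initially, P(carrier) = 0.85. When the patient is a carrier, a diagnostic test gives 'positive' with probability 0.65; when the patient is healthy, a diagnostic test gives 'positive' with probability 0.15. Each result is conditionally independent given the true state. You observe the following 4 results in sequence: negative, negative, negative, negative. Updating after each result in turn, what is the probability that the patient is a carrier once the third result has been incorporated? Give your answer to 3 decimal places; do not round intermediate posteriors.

Apply Bayes' rule sequentially, carrying P(carrier) forward.
After 'negative': P(carrier) = 0.35·0.8500 / (0.35·0.8500 + 0.85·0.1500) ≈ 0.7000
After 'negative': P(carrier) = 0.35·0.7000 / (0.35·0.7000 + 0.85·0.3000) ≈ 0.4900
After 'negative': P(carrier) = 0.35·0.4900 / (0.35·0.4900 + 0.85·0.5100) ≈ 0.2835

0.283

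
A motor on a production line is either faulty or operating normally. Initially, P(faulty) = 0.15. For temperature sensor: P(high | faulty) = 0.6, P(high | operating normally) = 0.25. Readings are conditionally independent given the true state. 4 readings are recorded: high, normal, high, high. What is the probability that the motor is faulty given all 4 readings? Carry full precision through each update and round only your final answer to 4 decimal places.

Apply Bayes' rule sequentially, carrying P(faulty) forward.
After 'high': P(faulty) = 0.6·0.1500 / (0.6·0.1500 + 0.25·0.8500) ≈ 0.2975
After 'normal': P(faulty) = 0.4·0.2975 / (0.4·0.2975 + 0.75·0.7025) ≈ 0.1843
After 'high': P(faulty) = 0.6·0.1843 / (0.6·0.1843 + 0.25·0.8157) ≈ 0.3515
After 'high': P(faulty) = 0.6·0.3515 / (0.6·0.3515 + 0.25·0.6485) ≈ 0.5654

0.5654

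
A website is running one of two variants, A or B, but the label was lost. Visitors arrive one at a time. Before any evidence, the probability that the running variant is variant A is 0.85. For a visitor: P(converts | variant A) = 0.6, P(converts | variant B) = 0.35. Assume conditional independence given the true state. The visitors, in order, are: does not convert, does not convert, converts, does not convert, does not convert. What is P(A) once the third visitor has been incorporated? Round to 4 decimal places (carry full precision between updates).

0.7863

After 'does not convert': P(A) = 0.4·0.8500 / (0.4·0.8500 + 0.65·0.1500) ≈ 0.7771
After 'does not convert': P(A) = 0.4·0.7771 / (0.4·0.7771 + 0.65·0.2229) ≈ 0.6821
After 'converts': P(A) = 0.6·0.6821 / (0.6·0.6821 + 0.35·0.3179) ≈ 0.7863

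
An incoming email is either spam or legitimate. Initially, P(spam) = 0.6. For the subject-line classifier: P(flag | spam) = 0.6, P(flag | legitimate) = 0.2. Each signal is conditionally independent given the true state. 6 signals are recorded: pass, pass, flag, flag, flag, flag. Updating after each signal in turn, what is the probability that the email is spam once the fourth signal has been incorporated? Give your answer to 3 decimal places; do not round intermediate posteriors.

0.771

Each posterior becomes the prior for the next update.
After 'pass': P(spam) = 0.4·0.6000 / (0.4·0.6000 + 0.8·0.4000) ≈ 0.4286
After 'pass': P(spam) = 0.4·0.4286 / (0.4·0.4286 + 0.8·0.5714) ≈ 0.2727
After 'flag': P(spam) = 0.6·0.2727 / (0.6·0.2727 + 0.2·0.7273) ≈ 0.5294
After 'flag': P(spam) = 0.6·0.5294 / (0.6·0.5294 + 0.2·0.4706) ≈ 0.7714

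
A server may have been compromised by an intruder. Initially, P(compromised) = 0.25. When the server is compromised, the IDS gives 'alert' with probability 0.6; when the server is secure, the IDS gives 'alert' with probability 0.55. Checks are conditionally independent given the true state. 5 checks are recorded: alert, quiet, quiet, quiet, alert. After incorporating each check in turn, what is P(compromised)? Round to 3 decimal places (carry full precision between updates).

0.218

After 'alert': P(compromised) = 0.6·0.2500 / (0.6·0.2500 + 0.55·0.7500) ≈ 0.2667
After 'quiet': P(compromised) = 0.4·0.2667 / (0.4·0.2667 + 0.45·0.7333) ≈ 0.2443
After 'quiet': P(compromised) = 0.4·0.2443 / (0.4·0.2443 + 0.45·0.7557) ≈ 0.2232
After 'quiet': P(compromised) = 0.4·0.2232 / (0.4·0.2232 + 0.45·0.7768) ≈ 0.2034
After 'alert': P(compromised) = 0.6·0.2034 / (0.6·0.2034 + 0.55·0.7966) ≈ 0.2179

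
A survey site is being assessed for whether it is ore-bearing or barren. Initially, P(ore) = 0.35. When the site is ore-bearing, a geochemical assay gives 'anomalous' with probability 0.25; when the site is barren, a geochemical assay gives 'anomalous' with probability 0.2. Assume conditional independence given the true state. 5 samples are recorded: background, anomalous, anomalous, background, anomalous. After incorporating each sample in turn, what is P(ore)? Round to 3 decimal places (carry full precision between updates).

0.480

After 'background': P(ore) = 0.75·0.3500 / (0.75·0.3500 + 0.8·0.6500) ≈ 0.3355
After 'anomalous': P(ore) = 0.25·0.3355 / (0.25·0.3355 + 0.2·0.6645) ≈ 0.3869
After 'anomalous': P(ore) = 0.25·0.3869 / (0.25·0.3869 + 0.2·0.6131) ≈ 0.4410
After 'background': P(ore) = 0.75·0.4410 / (0.75·0.4410 + 0.8·0.5590) ≈ 0.4251
After 'anomalous': P(ore) = 0.25·0.4251 / (0.25·0.4251 + 0.2·0.5749) ≈ 0.4803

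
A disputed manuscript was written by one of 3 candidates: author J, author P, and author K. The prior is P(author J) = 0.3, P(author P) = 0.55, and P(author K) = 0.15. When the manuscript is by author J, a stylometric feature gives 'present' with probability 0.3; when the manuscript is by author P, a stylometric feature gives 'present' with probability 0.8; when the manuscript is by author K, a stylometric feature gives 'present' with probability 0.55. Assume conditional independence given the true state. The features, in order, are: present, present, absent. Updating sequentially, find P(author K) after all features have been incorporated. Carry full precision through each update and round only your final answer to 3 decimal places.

0.186

After 'present': normaliser = 0.3·0.3000 + 0.8·0.5500 + 0.55·0.1500; P(author J) ≈ 0.1469, P(author P) ≈ 0.7184, P(author K) ≈ 0.1347
After 'present': normaliser = 0.3·0.1469 + 0.8·0.7184 + 0.55·0.1347; P(author J) ≈ 0.0636, P(author P) ≈ 0.8295, P(author K) ≈ 0.1069
After 'absent': normaliser = 0.7·0.0636 + 0.2·0.8295 + 0.45·0.1069; P(author J) ≈ 0.1723, P(author P) ≈ 0.6416, P(author K) ≈ 0.1861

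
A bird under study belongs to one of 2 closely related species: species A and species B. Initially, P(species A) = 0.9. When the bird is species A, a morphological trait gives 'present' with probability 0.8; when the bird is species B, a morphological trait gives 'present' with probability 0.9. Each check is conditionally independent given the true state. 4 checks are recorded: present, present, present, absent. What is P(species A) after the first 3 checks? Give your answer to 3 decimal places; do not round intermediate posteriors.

0.863

After 'present': P(species A) = 0.8·0.9000 / (0.8·0.9000 + 0.9·0.1000) ≈ 0.8889
After 'present': P(species A) = 0.8·0.8889 / (0.8·0.8889 + 0.9·0.1111) ≈ 0.8767
After 'present': P(species A) = 0.8·0.8767 / (0.8·0.8767 + 0.9·0.1233) ≈ 0.8634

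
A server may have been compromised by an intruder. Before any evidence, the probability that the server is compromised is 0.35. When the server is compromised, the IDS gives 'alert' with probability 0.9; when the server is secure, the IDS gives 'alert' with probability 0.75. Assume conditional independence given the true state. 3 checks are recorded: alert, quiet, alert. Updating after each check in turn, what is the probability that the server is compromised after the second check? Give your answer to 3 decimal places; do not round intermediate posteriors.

After 'alert': P(compromised) = 0.9·0.3500 / (0.9·0.3500 + 0.75·0.6500) ≈ 0.3925
After 'quiet': P(compromised) = 0.1·0.3925 / (0.1·0.3925 + 0.25·0.6075) ≈ 0.2054

0.205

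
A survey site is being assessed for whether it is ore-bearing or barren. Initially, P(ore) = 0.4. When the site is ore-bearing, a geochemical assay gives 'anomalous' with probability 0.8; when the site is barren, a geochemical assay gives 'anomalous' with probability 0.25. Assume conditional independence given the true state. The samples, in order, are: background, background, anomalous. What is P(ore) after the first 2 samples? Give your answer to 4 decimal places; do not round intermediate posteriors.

0.0453

Each posterior becomes the prior for the next update.
After 'background': P(ore) = 0.2·0.4000 / (0.2·0.4000 + 0.75·0.6000) ≈ 0.1509
After 'background': P(ore) = 0.2·0.1509 / (0.2·0.1509 + 0.75·0.8491) ≈ 0.0453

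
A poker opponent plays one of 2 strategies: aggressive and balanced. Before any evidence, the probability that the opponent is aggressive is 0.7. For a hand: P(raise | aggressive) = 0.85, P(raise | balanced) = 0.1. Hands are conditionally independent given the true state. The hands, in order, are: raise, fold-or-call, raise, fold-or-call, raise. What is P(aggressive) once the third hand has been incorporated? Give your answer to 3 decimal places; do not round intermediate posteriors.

After 'raise': P(aggressive) = 0.85·0.7000 / (0.85·0.7000 + 0.1·0.3000) ≈ 0.9520
After 'fold-or-call': P(aggressive) = 0.15·0.9520 / (0.15·0.9520 + 0.9·0.0480) ≈ 0.7677
After 'raise': P(aggressive) = 0.85·0.7677 / (0.85·0.7677 + 0.1·0.2323) ≈ 0.9656

0.966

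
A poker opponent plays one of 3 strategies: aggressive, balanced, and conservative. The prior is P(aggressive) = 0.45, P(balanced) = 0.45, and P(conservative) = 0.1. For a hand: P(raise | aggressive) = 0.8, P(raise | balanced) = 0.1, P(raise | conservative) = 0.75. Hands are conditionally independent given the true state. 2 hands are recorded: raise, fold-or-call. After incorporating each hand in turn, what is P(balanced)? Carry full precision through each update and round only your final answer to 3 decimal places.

0.309

Apply Bayes' rule sequentially, carrying P(balanced) forward.
After 'raise': normaliser = 0.8·0.4500 + 0.1·0.4500 + 0.75·0.1000; P(aggressive) ≈ 0.7500, P(balanced) ≈ 0.0938, P(conservative) ≈ 0.1562
After 'fold-or-call': normaliser = 0.2·0.7500 + 0.9·0.0938 + 0.25·0.1562; P(aggressive) ≈ 0.5486, P(balanced) ≈ 0.3086, P(conservative) ≈ 0.1429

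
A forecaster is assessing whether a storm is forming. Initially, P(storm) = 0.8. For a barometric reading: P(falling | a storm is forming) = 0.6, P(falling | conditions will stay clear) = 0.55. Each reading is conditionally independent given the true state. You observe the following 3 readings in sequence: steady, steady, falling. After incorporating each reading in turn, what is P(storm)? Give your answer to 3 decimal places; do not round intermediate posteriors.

Apply Bayes' rule sequentially, carrying P(storm) forward.
After 'steady': P(storm) = 0.4·0.8000 / (0.4·0.8000 + 0.45·0.2000) ≈ 0.7805
After 'steady': P(storm) = 0.4·0.7805 / (0.4·0.7805 + 0.45·0.2195) ≈ 0.7596
After 'falling': P(storm) = 0.6·0.7596 / (0.6·0.7596 + 0.55·0.2404) ≈ 0.7752

0.775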